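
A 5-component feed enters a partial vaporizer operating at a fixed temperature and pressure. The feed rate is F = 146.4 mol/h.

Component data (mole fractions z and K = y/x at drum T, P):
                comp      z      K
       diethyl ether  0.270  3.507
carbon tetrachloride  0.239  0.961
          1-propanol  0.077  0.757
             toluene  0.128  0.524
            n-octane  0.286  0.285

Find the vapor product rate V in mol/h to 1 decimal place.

Iterate (Newton) starting at ψ = 0.5:
  ψ = 0.500: g = -0.1287, g' = -0.745 → ψ = 0.327
  ψ = 0.327: g = 0.0030, g' = -0.808 → ψ = 0.331
Converged at ψ = 0.331.
Then V = ψ·F = 0.3309·146.4 = 48.4 mol/h and L = F − V = 98.0 mol/h.

V = 48.4 mol/h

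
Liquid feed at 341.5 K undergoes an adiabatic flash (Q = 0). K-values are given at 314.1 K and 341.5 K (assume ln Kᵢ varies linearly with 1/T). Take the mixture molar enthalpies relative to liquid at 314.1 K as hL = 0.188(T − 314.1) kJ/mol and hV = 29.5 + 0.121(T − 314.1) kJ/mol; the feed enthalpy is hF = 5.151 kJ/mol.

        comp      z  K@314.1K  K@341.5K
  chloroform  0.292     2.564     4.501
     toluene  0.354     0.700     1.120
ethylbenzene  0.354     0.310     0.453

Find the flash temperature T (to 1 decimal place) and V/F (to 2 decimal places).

T = 315.5 K, V/F = 0.17

Adiabatic flash: solve Rachford–Rice at each trial T, then check hF = ψ·hV(T) + (1−ψ)·hL(T).
  T = 314.1 K: K = (2.564, 0.700, 0.310), RR gives ψ = 0.131, H_out = 3.863 kJ/mol
  T = 341.5 K: K = (4.501, 1.120, 0.453), RR gives ψ = 0.737, H_out = 25.546 kJ/mol
  T = 327.8 K: K = (3.437, 0.894, 0.378), RR gives ψ = 0.441, H_out = 15.185 kJ/mol
  T = 321.0 K: K = (2.981, 0.794, 0.343), RR gives ψ = 0.294, H_out = 9.824 kJ/mol
  T = 317.6 K: K = (2.770, 0.747, 0.327), RR gives ψ = 0.216, H_out = 6.982 kJ/mol
  T = 315.9 K: K = (2.669, 0.724, 0.318), RR gives ψ = 0.176, H_out = 5.496 kJ/mol
Linear interpolation between T = 314.1 (H_out = 3.863) and T = 315.9 (H_out = 5.496) on hF = 5.151 gives T ≈ 315.5 K, at which ψ = 0.17.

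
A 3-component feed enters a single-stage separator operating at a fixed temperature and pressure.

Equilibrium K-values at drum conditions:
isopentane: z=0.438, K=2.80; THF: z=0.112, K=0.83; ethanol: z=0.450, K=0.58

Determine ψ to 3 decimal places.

ψ = 0.839

Rachford–Rice: g(ψ) = Σ zᵢ(Kᵢ−1)/(1+ψ(Kᵢ−1)) = 0.
Feasibility: ΣzᵢKᵢ = 1.580, Σzᵢ/Kᵢ = 1.067 — both > 1, two phases present.
Newton–Raphson from ψ = 0.5:
  ψ = 0.500: g = 0.1549, g' = -0.524 → ψ = 0.796
  ψ = 0.796: g = 0.0183, g' = -0.423 → ψ = 0.839
Converged at ψ = 0.839.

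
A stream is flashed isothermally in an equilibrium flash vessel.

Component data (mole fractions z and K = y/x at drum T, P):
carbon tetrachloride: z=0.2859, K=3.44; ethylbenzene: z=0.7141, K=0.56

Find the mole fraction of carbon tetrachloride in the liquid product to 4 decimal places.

x_carbon tetrachloride = 0.1528

Material balance + equilibrium reduce to Σ zᵢ(Kᵢ−1)/(1+ψ(Kᵢ−1)) = 0.
Feasibility: ΣzᵢKᵢ = 1.3834, Σzᵢ/Kᵢ = 1.3583 — both > 1, two phases present.
Newton iteration, ψ⁰ = 0.5:
  ψ = 0.5000: g = -0.08859, g' = -0.5726 → ψ = 0.3453
  ψ = 0.3453: g = 0.00813, g' = -0.6936 → ψ = 0.3570
  ψ = 0.3570: g = 0.00008, g' = -0.6808 → ψ = 0.3571
Converged at ψ = 0.3571.
Compositions from xᵢ = zᵢ/(1+ψ(Kᵢ−1)), yᵢ = Kᵢxᵢ:
  carbon tetrachloride: x = 0.1528, y = 0.5256
  ethylbenzene: x = 0.8472, y = 0.4744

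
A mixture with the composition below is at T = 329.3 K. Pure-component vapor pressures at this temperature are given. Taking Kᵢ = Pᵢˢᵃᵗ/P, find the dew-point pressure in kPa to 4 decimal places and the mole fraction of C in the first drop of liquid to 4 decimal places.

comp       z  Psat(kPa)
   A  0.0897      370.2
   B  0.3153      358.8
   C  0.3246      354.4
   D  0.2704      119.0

At the dew point ψ → 1, so Σzᵢ/Kᵢ = 1 with Kᵢ = Pᵢˢᵃᵗ/P ⇒ 1/P = Σzᵢ/Pᵢˢᵃᵗ.
1/P = 0.0897/370.2 + 0.3153/358.8 + 0.3246/354.4 + 0.2704/119.0 = 0.0043092 ⇒ P = 232.0591 kPa
xᵢ = zᵢP/Pᵢˢᵃᵗ ⇒ x_C = 0.3246·232.0591/354.4 = 0.2125

Pdew = 232.0591 kPa, x_C = 0.2125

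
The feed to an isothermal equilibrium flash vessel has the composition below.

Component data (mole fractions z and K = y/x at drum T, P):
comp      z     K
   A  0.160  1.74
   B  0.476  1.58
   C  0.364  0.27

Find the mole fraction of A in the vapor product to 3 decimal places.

y_A = 0.230

Rachford–Rice: g(V/F) = Σ zᵢ(Kᵢ−1)/(1+V/F(Kᵢ−1)) = 0.
Feasibility: ΣzᵢKᵢ = 1.129, Σzᵢ/Kᵢ = 1.741 — both > 1, two phases present.
Newton iteration, V/F⁰ = 0.37:
  V/F = 0.370: g = -0.0438, g' = -0.527 → V/F = 0.287
  V/F = 0.287: g = -0.0017, g' = -0.488 → V/F = 0.283
Converged at V/F = 0.283.
Compositions from xᵢ = zᵢ/(1+V/F(Kᵢ−1)), yᵢ = Kᵢxᵢ:
  A: x = 0.132, y = 0.230
  B: x = 0.409, y = 0.646
  C: x = 0.459, y = 0.124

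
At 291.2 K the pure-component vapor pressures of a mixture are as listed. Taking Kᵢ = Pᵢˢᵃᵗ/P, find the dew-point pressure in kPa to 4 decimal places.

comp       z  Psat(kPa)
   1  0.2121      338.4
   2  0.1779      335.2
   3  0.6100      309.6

At the dew point ψ → 1, so Σzᵢ/Kᵢ = 1 with Kᵢ = Pᵢˢᵃᵗ/P ⇒ 1/P = Σzᵢ/Pᵢˢᵃᵗ.
1/P = 0.2121/338.4 + 0.1779/335.2 + 0.6100/309.6 = 0.0031278 ⇒ P = 319.7150 kPa

Pdew = 319.7150 kPa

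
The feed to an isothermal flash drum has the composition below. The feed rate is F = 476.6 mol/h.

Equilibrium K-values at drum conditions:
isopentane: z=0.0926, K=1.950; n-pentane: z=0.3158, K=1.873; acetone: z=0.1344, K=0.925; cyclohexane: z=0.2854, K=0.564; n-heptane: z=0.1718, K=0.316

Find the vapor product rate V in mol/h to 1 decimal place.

V = 125.9 mol/h

Rachford–Rice: g(β) = Σ zᵢ(Kᵢ−1)/(1+β(Kᵢ−1)) = 0.
Feasibility: ΣzᵢKᵢ = 1.1116, Σzᵢ/Kᵢ = 1.4111 — both > 1, two phases present.
Newton iteration, β⁰ = 0.5:
  β = 0.5000: g = -0.09662, g' = -0.4302 → β = 0.2754
  β = 0.2754: g = -0.00451, g' = -0.4018 → β = 0.2642
Converged at β = 0.2642.
Then V = β·F = 0.2642·476.6 = 125.9 mol/h and L = F − V = 350.7 mol/h.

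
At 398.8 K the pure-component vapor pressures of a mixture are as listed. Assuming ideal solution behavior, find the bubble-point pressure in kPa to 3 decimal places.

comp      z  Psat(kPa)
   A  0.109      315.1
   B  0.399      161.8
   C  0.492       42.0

Pbub = 119.568 kPa

At the bubble point ψ → 0, so ΣzᵢKᵢ = 1 with Kᵢ = Pᵢˢᵃᵗ/P ⇒ P = ΣzᵢPᵢˢᵃᵗ.
P = 0.109·315.1 + 0.399·161.8 + 0.492·42.0 = 119.568 kPa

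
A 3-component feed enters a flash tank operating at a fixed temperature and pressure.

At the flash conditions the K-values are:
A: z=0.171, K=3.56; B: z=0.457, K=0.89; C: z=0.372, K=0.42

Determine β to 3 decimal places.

β = 0.191

Rachford–Rice: g(β) = Σ zᵢ(Kᵢ−1)/(1+β(Kᵢ−1)) = 0.
Feasibility: ΣzᵢKᵢ = 1.172, Σzᵢ/Kᵢ = 1.447 — both > 1, two phases present.
Newton iteration, β⁰ = 0.55:
  β = 0.550: g = -0.1885, g' = -0.469 → β = 0.148
  β = 0.148: g = 0.0301, g' = -0.744 → β = 0.189
  β = 0.189: g = 0.0015, g' = -0.673 → β = 0.191
Converged at β = 0.191.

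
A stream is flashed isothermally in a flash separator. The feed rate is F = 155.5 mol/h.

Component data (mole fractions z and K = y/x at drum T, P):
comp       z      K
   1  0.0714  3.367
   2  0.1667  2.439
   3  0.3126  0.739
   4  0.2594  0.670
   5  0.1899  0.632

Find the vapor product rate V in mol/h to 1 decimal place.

V = 48.3 mol/h

Let ψ = V/F and solve Σ zᵢ(Kᵢ−1)/(1+ψ(Kᵢ−1)) = 0.
Feasibility: ΣzᵢKᵢ = 1.1718, Σzᵢ/Kᵢ = 1.2002 — both > 1, two phases present.
Iterate (Newton) starting at ψ = 0.57:
  ψ = 0.5700: g = -0.08599, g' = -0.2901 → ψ = 0.2736
  ψ = 0.2736: g = 0.01503, g' = -0.4157 → ψ = 0.3097
  ψ = 0.3097: g = 0.00045, g' = -0.3913 → ψ = 0.3109
Converged at ψ = 0.3109.
Then V = ψ·F = 0.3109·155.5 = 48.3 mol/h and L = F − V = 107.2 mol/h.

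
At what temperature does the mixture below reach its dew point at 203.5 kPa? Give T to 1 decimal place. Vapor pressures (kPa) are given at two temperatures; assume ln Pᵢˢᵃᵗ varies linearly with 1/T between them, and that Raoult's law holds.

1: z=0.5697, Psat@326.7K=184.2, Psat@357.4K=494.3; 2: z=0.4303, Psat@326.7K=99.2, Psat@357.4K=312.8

T = 337.8 K

Dew-point temperature: Σzᵢ·P/Pᵢˢᵃᵗ(T) = 1. Interpolate ln Pᵢˢᵃᵗ = aᵢ + bᵢ/T.
  T = 326.7 K: ΣzᵢP/Pᵢˢᵃᵗ = 1.5121
  T = 357.4 K: ΣzᵢP/Pᵢˢᵃᵗ = 0.5145
  T = 342.0 K: ΣzᵢP/Pᵢˢᵃᵗ = 0.8618
  T = 334.4 K: ΣzᵢP/Pᵢˢᵃᵗ = 1.1319
  T = 338.2 K: ΣzᵢP/Pᵢˢᵃᵗ = 0.9861
  T = 336.3 K: ΣzᵢP/Pᵢˢᵃᵗ = 1.0560
Interpolating between 336.3 K and 338.2 K gives T ≈ 337.8 K.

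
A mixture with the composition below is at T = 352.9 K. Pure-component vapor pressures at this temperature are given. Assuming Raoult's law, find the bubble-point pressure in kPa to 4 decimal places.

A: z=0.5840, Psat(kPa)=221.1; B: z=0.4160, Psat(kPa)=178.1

At the bubble point ψ → 0, so ΣzᵢKᵢ = 1 with Kᵢ = Pᵢˢᵃᵗ/P ⇒ P = ΣzᵢPᵢˢᵃᵗ.
P = 0.5840·221.1 + 0.4160·178.1 = 203.2120 kPa

Pbub = 203.2120 kPa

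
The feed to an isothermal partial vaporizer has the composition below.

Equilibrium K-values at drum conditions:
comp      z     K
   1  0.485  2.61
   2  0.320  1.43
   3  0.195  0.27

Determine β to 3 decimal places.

β = 0.903

Rachford–Rice: g(β) = Σ zᵢ(Kᵢ−1)/(1+β(Kᵢ−1)) = 0.
g(0) = ΣzᵢKᵢ − 1 = 0.776 and g(1) = 1 − Σzᵢ/Kᵢ = -0.132, so a root lies in (0, 1).
Newton–Raphson from β = 0.5:
  β = 0.500: g = 0.3217, g' = -0.684 → β = 0.971
  β = 0.971: g = -0.0865, g' = -1.444 → β = 0.911
  β = 0.911: g = -0.0091, g' = -1.162 → β = 0.903
Converged at β = 0.903.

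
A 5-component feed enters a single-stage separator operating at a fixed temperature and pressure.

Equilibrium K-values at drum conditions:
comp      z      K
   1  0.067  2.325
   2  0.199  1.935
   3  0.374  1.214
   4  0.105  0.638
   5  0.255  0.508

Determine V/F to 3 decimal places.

Material balance + equilibrium reduce to Σ zᵢ(Kᵢ−1)/(1+V/F(Kᵢ−1)) = 0.
g(0) = ΣzᵢKᵢ − 1 = 0.191 and g(1) = 1 − Σzᵢ/Kᵢ = -0.106, so a root lies in (0, 1).
Newton iteration, V/F⁰ = 0.5:
  V/F = 0.500: g = 0.0397, g' = -0.266 → V/F = 0.649
  V/F = 0.649: g = -0.0002, g' = -0.271 → V/F = 0.648
Converged at V/F = 0.648.

V/F = 0.648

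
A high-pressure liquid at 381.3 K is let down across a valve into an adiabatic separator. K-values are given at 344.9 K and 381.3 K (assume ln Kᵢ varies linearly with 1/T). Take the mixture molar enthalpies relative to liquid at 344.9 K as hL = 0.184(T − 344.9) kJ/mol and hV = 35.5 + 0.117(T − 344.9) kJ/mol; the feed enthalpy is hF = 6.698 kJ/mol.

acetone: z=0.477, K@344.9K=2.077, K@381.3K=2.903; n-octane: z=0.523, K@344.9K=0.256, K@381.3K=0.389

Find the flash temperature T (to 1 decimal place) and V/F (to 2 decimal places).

T = 346.9 K, V/F = 0.18

Adiabatic flash: solve Rachford–Rice at each trial T, then check hF = ψ·hV(T) + (1−ψ)·hL(T).
  T = 344.9 K: K = (2.077, 0.256), RR gives ψ = 0.156, H_out = 5.521 kJ/mol
  T = 381.3 K: K = (2.903, 0.389), RR gives ψ = 0.506, H_out = 23.422 kJ/mol
  T = 363.1 K: K = (2.476, 0.319), RR gives ψ = 0.346, H_out = 15.211 kJ/mol
  T = 354.0 K: K = (2.273, 0.287), RR gives ψ = 0.258, H_out = 10.666 kJ/mol
  T = 349.4 K: K = (2.173, 0.271), RR gives ψ = 0.208, H_out = 8.161 kJ/mol
  T = 347.1 K: K = (2.124, 0.263), RR gives ψ = 0.182, H_out = 6.838 kJ/mol
Linear interpolation between T = 344.9 (H_out = 5.521) and T = 347.1 (H_out = 6.838) on hF = 6.698 gives T ≈ 346.9 K, at which ψ = 0.18.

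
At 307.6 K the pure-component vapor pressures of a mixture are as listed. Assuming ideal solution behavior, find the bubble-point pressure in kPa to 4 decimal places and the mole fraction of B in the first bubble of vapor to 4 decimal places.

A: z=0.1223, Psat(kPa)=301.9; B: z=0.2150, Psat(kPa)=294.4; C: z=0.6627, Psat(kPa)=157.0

At the bubble point ψ → 0, so ΣzᵢKᵢ = 1 with Kᵢ = Pᵢˢᵃᵗ/P ⇒ P = ΣzᵢPᵢˢᵃᵗ.
P = 0.1223·301.9 + 0.2150·294.4 + 0.6627·157.0 = 204.2623 kPa
yᵢ = zᵢPᵢˢᵃᵗ/P ⇒ y_B = 0.2150·294.4/204.2623 = 0.3099

Pbub = 204.2623 kPa, y_B = 0.3099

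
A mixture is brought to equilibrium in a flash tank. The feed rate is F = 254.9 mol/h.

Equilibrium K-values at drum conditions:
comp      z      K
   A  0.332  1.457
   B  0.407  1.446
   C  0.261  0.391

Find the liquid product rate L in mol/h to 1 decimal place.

Material balance + equilibrium reduce to Σ zᵢ(Kᵢ−1)/(1+ψ(Kᵢ−1)) = 0.
Check two-phase: ΣzᵢKᵢ = 1.174 > 1 and Σzᵢ/Kᵢ = 1.177 > 1, so g(0) = 0.174 > 0 and g(1) = -0.177 < 0.
Iterate (Newton) starting at ψ = 0.42:
  ψ = 0.420: g = 0.0666, g' = -0.281 → ψ = 0.657
  ψ = 0.657: g = -0.0079, g' = -0.358 → ψ = 0.635
Converged at ψ = 0.635.
Then V = ψ·F = 0.6347·254.9 = 161.8 mol/h and L = F − V = 93.1 mol/h.

L = 93.1 mol/h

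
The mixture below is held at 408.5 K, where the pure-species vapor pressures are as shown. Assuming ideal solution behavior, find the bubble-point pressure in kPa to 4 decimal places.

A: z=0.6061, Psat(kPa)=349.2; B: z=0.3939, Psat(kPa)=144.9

At the bubble point ψ → 0, so ΣzᵢKᵢ = 1 with Kᵢ = Pᵢˢᵃᵗ/P ⇒ P = ΣzᵢPᵢˢᵃᵗ.
P = 0.6061·349.2 + 0.3939·144.9 = 268.7262 kPa

Pbub = 268.7262 kPa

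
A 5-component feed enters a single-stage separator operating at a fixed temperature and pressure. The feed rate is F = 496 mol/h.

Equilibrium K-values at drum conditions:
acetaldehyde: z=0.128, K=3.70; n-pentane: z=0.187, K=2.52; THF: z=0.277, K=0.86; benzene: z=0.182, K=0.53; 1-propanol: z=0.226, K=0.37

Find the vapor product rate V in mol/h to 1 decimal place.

Rachford–Rice: g(ψ) = Σ zᵢ(Kᵢ−1)/(1+ψ(Kᵢ−1)) = 0.
Check two-phase: ΣzᵢKᵢ = 1.363 > 1 and Σzᵢ/Kᵢ = 1.385 > 1, so g(0) = 0.363 > 0 and g(1) = -0.385 < 0.
Newton–Raphson from ψ = 0.5:
  ψ = 0.500: g = -0.0528, g' = -0.575 → ψ = 0.408
  ψ = 0.408: g = 0.0012, g' = -0.606 → ψ = 0.410
Converged at ψ = 0.410.
Then V = ψ·F = 0.4101·496 = 203.4 mol/h and L = F − V = 292.6 mol/h.

V = 203.4 mol/h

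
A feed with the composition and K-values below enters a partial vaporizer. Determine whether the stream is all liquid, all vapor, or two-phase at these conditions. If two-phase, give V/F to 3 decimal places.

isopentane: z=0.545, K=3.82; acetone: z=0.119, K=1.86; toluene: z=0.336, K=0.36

ΣzᵢKᵢ = 2.424; Σzᵢ/Kᵢ = 1.140.
Both exceed 1, so a two-phase solution exists.
Rachford–Rice: g(ψ) = Σ zᵢ(Kᵢ−1)/(1+ψ(Kᵢ−1)) = 0.
Iterate (Newton) starting at ψ = 0.35:
  ψ = 0.350: g = 0.5750, g' = -1.378 → ψ = 0.767
  ψ = 0.767: g = 0.1250, g' = -0.996 → ψ = 0.893
  ψ = 0.893: g = -0.0068, g' = -1.127 → ψ = 0.887
Converged at ψ = 0.887.

two-phase, V/F = 0.887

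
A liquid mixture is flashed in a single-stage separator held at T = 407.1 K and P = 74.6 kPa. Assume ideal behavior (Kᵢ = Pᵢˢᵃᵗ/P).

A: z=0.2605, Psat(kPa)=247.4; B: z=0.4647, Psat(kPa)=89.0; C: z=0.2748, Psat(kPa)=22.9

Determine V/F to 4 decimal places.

V/F = 0.6106

Raoult's law: Kᵢ = Pᵢˢᵃᵗ/P = Pᵢˢᵃᵗ/74.6.
  K_A = 247.4/74.6 = 3.316354, K_B = 89.0/74.6 = 1.193029, K_C = 22.9/74.6 = 0.306971
Material balance + equilibrium reduce to Σ zᵢ(Kᵢ−1)/(1+V/F(Kᵢ−1)) = 0.
Check two-phase: ΣzᵢKᵢ = 1.5027 > 1 and Σzᵢ/Kᵢ = 1.3633 > 1, so g(0) = 0.5027 > 0 and g(1) = -0.3633 < 0.
Iterate (Newton) starting at V/F = 0.5:
  V/F = 0.5000: g = 0.06997, g' = -0.6235 → V/F = 0.6122
  V/F = 0.6122: g = -0.00103, g' = -0.6511 → V/F = 0.6106
Converged at V/F = 0.6106.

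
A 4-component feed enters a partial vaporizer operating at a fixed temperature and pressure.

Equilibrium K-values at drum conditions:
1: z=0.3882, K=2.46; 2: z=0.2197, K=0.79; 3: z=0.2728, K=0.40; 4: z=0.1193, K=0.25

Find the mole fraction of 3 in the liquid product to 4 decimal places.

x_3 = 0.3440

Rachford–Rice: g(ψ) = Σ zᵢ(Kᵢ−1)/(1+ψ(Kᵢ−1)) = 0.
Feasibility: ΣzᵢKᵢ = 1.2675, Σzᵢ/Kᵢ = 1.5951 — both > 1, two phases present.
Iterate (Newton) starting at ψ = 0.33:
  ψ = 0.3300: g = 0.00992, g' = -0.6592 → ψ = 0.3451
Converged at ψ = 0.3451.
Compositions from xᵢ = zᵢ/(1+ψ(Kᵢ−1)), yᵢ = Kᵢxᵢ:
  1: x = 0.2581, y = 0.6350
  2: x = 0.2369, y = 0.1871
  3: x = 0.3440, y = 0.1376
  4: x = 0.1610, y = 0.0402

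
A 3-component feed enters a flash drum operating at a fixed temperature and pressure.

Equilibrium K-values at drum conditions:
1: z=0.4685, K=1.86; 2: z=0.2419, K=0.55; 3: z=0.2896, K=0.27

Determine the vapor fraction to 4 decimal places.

Newton–Raphson from ψ = 0.5:
  ψ = 0.5000: g = -0.19163, g' = -0.6337 → ψ = 0.1976
  ψ = 0.1976: g = -0.02215, g' = -0.5229 → ψ = 0.1553
  ψ = 0.1553: g = -0.00002, g' = -0.5226 → ψ = 0.1552
Converged at ψ = 0.1552.

ψ = 0.1552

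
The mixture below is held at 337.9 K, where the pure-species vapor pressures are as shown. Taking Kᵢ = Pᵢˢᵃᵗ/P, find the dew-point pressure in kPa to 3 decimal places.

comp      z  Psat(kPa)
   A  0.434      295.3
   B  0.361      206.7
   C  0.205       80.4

Pdew = 173.432 kPa

At the dew point ψ → 1, so Σzᵢ/Kᵢ = 1 with Kᵢ = Pᵢˢᵃᵗ/P ⇒ 1/P = Σzᵢ/Pᵢˢᵃᵗ.
1/P = 0.434/295.3 + 0.361/206.7 + 0.205/80.4 = 0.005766 ⇒ P = 173.432 kPa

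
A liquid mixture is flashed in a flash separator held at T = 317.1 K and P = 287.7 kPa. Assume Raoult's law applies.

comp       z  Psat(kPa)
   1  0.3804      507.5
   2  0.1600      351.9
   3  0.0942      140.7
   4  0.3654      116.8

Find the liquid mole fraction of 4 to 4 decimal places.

Raoult's law: Kᵢ = Pᵢˢᵃᵗ/P = Pᵢˢᵃᵗ/287.7.
  K_1 = 507.5/287.7 = 1.763990, K_2 = 351.9/287.7 = 1.223149, K_3 = 140.7/287.7 = 0.489051, K_4 = 116.8/287.7 = 0.405978
Newton iteration, β⁰ = 0.5:
  β = 0.5000: g = -0.13100, g' = -0.4280 → β = 0.1939
  β = 0.1939: g = -0.01139, g' = -0.3707 → β = 0.1632
Converged at β = 0.1632.
Compositions from xᵢ = zᵢ/(1+β(Kᵢ−1)), yᵢ = Kᵢxᵢ:
  1: x = 0.3382, y = 0.5966
  2: x = 0.1544, y = 0.1888
  3: x = 0.1028, y = 0.0503
  4: x = 0.4046, y = 0.1643

x_4 = 0.4046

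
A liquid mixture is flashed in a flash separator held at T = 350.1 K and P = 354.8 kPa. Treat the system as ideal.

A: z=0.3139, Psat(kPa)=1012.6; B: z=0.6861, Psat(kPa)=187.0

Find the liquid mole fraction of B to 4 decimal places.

x_B = 0.7968

Raoult's law: Kᵢ = Pᵢˢᵃᵗ/P = Pᵢˢᵃᵗ/354.8.
  K_A = 1012.6/354.8 = 2.854002, K_B = 187.0/354.8 = 0.527057
Iterate (Newton) starting at V/F = 0.5:
  V/F = 0.5000: g = -0.12297, g' = -0.5538 → V/F = 0.2780
  V/F = 0.2780: g = 0.01046, g' = -0.6733 → V/F = 0.2935
  V/F = 0.2935: g = 0.00011, g' = -0.6594 → V/F = 0.2937
Converged at V/F = 0.2937.
Compositions from xᵢ = zᵢ/(1+V/F(Kᵢ−1)), yᵢ = Kᵢxᵢ:
  A: x = 0.2032, y = 0.5801
  B: x = 0.7968, y = 0.4199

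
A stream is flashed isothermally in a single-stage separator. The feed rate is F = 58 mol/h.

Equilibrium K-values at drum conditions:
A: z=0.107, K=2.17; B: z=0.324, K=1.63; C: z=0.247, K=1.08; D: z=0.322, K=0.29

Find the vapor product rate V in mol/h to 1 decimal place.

Let ψ = V/F and solve Σ zᵢ(Kᵢ−1)/(1+ψ(Kᵢ−1)) = 0.
Check two-phase: ΣzᵢKᵢ = 1.120 > 1 and Σzᵢ/Kᵢ = 1.587 > 1, so g(0) = 0.120 > 0 and g(1) = -0.587 < 0.
Newton iteration, ψ⁰ = 0.5:
  ψ = 0.500: g = -0.1012, g' = -0.524 → ψ = 0.307
  ψ = 0.307: g = -0.0099, g' = -0.436 → ψ = 0.284
Converged at ψ = 0.284.
Then V = ψ·F = 0.2842·58 = 16.5 mol/h and L = F − V = 41.5 mol/h.

V = 16.5 mol/h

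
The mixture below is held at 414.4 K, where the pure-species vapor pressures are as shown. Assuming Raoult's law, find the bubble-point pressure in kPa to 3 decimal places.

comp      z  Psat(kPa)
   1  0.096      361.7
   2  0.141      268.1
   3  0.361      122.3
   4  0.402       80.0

Pbub = 148.836 kPa

At the bubble point ψ → 0, so ΣzᵢKᵢ = 1 with Kᵢ = Pᵢˢᵃᵗ/P ⇒ P = ΣzᵢPᵢˢᵃᵗ.
P = 0.096·361.7 + 0.141·268.1 + 0.361·122.3 + 0.402·80.0 = 148.836 kPa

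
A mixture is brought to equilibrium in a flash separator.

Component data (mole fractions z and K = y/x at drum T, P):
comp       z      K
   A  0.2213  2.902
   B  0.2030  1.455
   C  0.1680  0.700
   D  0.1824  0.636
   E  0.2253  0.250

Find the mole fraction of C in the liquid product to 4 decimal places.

x_C = 0.1847

Rachford–Rice: g(β) = Σ zᵢ(Kᵢ−1)/(1+β(Kᵢ−1)) = 0.
Feasibility: ΣzᵢKᵢ = 1.2275, Σzᵢ/Kᵢ = 1.6438 — both > 1, two phases present.
Newton iteration, β⁰ = 0.5:
  β = 0.5000: g = -0.11983, g' = -0.6197 → β = 0.3066
  β = 0.3066: g = -0.00276, g' = -0.6145 → β = 0.3021
Converged at β = 0.3021.
Compositions from xᵢ = zᵢ/(1+β(Kᵢ−1)), yᵢ = Kᵢxᵢ:
  A: x = 0.1405, y = 0.4078
  B: x = 0.1785, y = 0.2597
  C: x = 0.1847, y = 0.1293
  D: x = 0.2049, y = 0.1303
  E: x = 0.2913, y = 0.0728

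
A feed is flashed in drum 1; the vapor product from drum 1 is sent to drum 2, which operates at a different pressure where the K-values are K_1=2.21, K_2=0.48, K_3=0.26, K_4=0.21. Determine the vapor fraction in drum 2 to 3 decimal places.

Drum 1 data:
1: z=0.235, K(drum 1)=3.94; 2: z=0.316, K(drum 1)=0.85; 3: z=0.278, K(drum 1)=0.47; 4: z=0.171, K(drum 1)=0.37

Drum 1:
Rachford–Rice: g(ψ₁) = Σ zᵢ(Kᵢ−1)/(1+ψ₁(Kᵢ−1)) = 0.
Feasibility: ΣzᵢKᵢ = 1.388, Σzᵢ/Kᵢ = 1.485 — both > 1, two phases present.
Newton–Raphson from ψ₁ = 0.5:
  ψ₁ = 0.500: g = -0.1293, g' = -0.630 → ψ₁ = 0.295
  ψ₁ = 0.295: g = 0.0135, g' = -0.802 → ψ₁ = 0.312
Converged at ψ₁ = 0.312.
Drum-1 compositions:
  1: x = 0.123, y = 0.483
  2: x = 0.332, y = 0.282
  3: x = 0.333, y = 0.157
  4: x = 0.213, y = 0.079
Drum-2 feed = drum-1 vapor: z₂ = (0.4829, 0.2818, 0.1565, 0.0787).
Drum 2:
Rachford–Rice: g(ψ₂) = Σ zᵢ(Kᵢ−1)/(1+ψ₂(Kᵢ−1)) = 0.
Check two-phase: ΣzᵢKᵢ = 1.260 > 1 and Σzᵢ/Kᵢ = 1.783 > 1, so g(0) = 0.260 > 0 and g(1) = -0.783 < 0.
Iterate (Newton) starting at ψ₂ = 0.6:
  ψ₂ = 0.600: g = -0.2011, g' = -0.853 → ψ₂ = 0.364
  ψ₂ = 0.364: g = -0.0212, g' = -0.714 → ψ₂ = 0.335
Converged at ψ₂ = 0.335.
  1: x = 0.344, y = 0.760
  2: x = 0.341, y = 0.164
  3: x = 0.208, y = 0.054
  4: x = 0.107, y = 0.022

V/F (drum 2) = 0.335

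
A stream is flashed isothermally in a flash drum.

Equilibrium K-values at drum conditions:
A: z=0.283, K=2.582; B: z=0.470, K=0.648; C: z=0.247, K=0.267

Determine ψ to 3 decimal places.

ψ = 0.127

Material balance + equilibrium reduce to Σ zᵢ(Kᵢ−1)/(1+ψ(Kᵢ−1)) = 0.
Check two-phase: ΣzᵢKᵢ = 1.101 > 1 and Σzᵢ/Kᵢ = 1.760 > 1, so g(0) = 0.101 > 0 and g(1) = -0.760 < 0.
Iterate (Newton) starting at ψ = 0.58:
  ψ = 0.580: g = -0.2894, g' = -0.686 → ψ = 0.158
  ψ = 0.158: g = -0.0220, g' = -0.688 → ψ = 0.126
  ψ = 0.126: g = 0.0004, g' = -0.717 → ψ = 0.127
Converged at ψ = 0.127.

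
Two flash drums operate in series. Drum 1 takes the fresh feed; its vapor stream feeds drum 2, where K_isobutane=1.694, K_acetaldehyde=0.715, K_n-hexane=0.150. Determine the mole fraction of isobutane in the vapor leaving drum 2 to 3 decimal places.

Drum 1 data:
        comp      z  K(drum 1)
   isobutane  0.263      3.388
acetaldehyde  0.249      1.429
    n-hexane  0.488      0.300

y_isobutane (drum 2) = 0.726

Drum 1:
Newton iteration, ψ₁⁰ = 0.49:
  ψ₁ = 0.490: g = -0.1423, g' = -0.904 → ψ₁ = 0.333
  ψ₁ = 0.333: g = -0.0017, g' = -0.907 → ψ₁ = 0.331
Converged at ψ₁ = 0.331.
Drum-1 compositions:
  isobutane: x = 0.147, y = 0.498
  acetaldehyde: x = 0.218, y = 0.312
  n-hexane: x = 0.635, y = 0.190
Drum-2 feed = drum-1 vapor: z₂ = (0.4979, 0.3116, 0.1905).
Drum 2:
Let ψ₂ = V/F and solve Σ zᵢ(Kᵢ−1)/(1+ψ₂(Kᵢ−1)) = 0.
g(0) = ΣzᵢKᵢ − 1 = 0.095 and g(1) = 1 − Σzᵢ/Kᵢ = -1.000, so a root lies in (0, 1).
Iterate (Newton) starting at ψ₂ = 0.55:
  ψ₂ = 0.550: g = -0.1593, g' = -0.647 → ψ₂ = 0.304
  ψ₂ = 0.304: g = -0.0301, g' = -0.444 → ψ₂ = 0.236
  ψ₂ = 0.236: g = -0.0008, g' = -0.421 → ψ₂ = 0.234
Converged at ψ₂ = 0.234.
  isobutane: x = 0.428, y = 0.726
  acetaldehyde: x = 0.334, y = 0.239
  n-hexane: x = 0.238, y = 0.036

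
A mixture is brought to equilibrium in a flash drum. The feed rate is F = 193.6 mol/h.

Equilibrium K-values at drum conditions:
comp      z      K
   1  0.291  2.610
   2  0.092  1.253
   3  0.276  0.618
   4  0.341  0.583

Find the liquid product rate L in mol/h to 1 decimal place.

L = 111.1 mol/h

Rachford–Rice: g(ψ) = Σ zᵢ(Kᵢ−1)/(1+ψ(Kᵢ−1)) = 0.
g(0) = ΣzᵢKᵢ − 1 = 0.244 and g(1) = 1 − Σzᵢ/Kᵢ = -0.216, so a root lies in (0, 1).
Iterate (Newton) starting at ψ = 0.51:
  ψ = 0.510: g = -0.0337, g' = -0.390 → ψ = 0.424
  ψ = 0.424: g = 0.0011, g' = -0.416 → ψ = 0.426
Converged at ψ = 0.426.
Then V = ψ·F = 0.4262·193.6 = 82.5 mol/h and L = F − V = 111.1 mol/h.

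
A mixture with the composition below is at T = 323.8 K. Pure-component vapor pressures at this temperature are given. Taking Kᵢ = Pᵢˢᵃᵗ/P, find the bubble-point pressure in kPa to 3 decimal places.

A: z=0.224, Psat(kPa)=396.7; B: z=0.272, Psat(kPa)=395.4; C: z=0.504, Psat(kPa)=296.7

Pbub = 345.946 kPa

At the bubble point ψ → 0, so ΣzᵢKᵢ = 1 with Kᵢ = Pᵢˢᵃᵗ/P ⇒ P = ΣzᵢPᵢˢᵃᵗ.
P = 0.224·396.7 + 0.272·395.4 + 0.504·296.7 = 345.946 kPa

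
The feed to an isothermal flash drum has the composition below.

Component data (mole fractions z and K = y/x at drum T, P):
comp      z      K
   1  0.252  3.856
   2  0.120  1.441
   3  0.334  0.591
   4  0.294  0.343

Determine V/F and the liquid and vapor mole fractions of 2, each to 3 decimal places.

V/F = 0.345, x_2 = 0.104, y_2 = 0.150

Material balance + equilibrium reduce to Σ zᵢ(Kᵢ−1)/(1+V/F(Kᵢ−1)) = 0.
g(0) = ΣzᵢKᵢ − 1 = 0.443 and g(1) = 1 − Σzᵢ/Kᵢ = -0.571, so a root lies in (0, 1).
Newton iteration, V/F⁰ = 0.5:
  V/F = 0.500: g = -0.1196, g' = -0.734 → V/F = 0.337
  V/F = 0.337: g = 0.0062, g' = -0.836 → V/F = 0.345
Converged at V/F = 0.345.
Compositions from xᵢ = zᵢ/(1+V/F(Kᵢ−1)), yᵢ = Kᵢxᵢ:
  1: x = 0.127, y = 0.490
  2: x = 0.104, y = 0.150
  3: x = 0.389, y = 0.230
  4: x = 0.380, y = 0.130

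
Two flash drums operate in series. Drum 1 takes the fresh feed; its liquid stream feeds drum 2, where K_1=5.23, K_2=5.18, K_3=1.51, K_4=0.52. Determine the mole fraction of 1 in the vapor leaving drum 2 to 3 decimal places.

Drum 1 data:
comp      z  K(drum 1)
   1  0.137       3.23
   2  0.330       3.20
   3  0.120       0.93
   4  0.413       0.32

y_1 (drum 2) = 0.122

Drum 1:
Rachford–Rice: g(ψ₁) = Σ zᵢ(Kᵢ−1)/(1+ψ₁(Kᵢ−1)) = 0.
Feasibility: ΣzᵢKᵢ = 1.742, Σzᵢ/Kᵢ = 1.565 — both > 1, two phases present.
Iterate (Newton) starting at ψ₁ = 0.5:
  ψ₁ = 0.500: g = 0.0559, g' = -0.954 → ψ₁ = 0.559
Converged at ψ₁ = 0.559.
Drum-1 compositions:
  1: x = 0.061, y = 0.197
  2: x = 0.148, y = 0.474
  3: x = 0.125, y = 0.116
  4: x = 0.666, y = 0.213
Drum-2 feed = drum-1 liquid: z₂ = (0.0610, 0.1480, 0.1249, 0.6661).
Drum 2:
Let ψ₂ = V/F and solve Σ zᵢ(Kᵢ−1)/(1+ψ₂(Kᵢ−1)) = 0.
g(0) = ΣzᵢKᵢ − 1 = 0.621 and g(1) = 1 − Σzᵢ/Kᵢ = -0.404, so a root lies in (0, 1).
Newton iteration, ψ₂⁰ = 0.5:
  ψ₂ = 0.500: g = -0.0869, g' = -0.670 → ψ₂ = 0.370
  ψ₂ = 0.370: g = 0.0081, g' = -0.814 → ψ₂ = 0.380
Converged at ψ₂ = 0.380.
  1: x = 0.023, y = 0.122
  2: x = 0.057, y = 0.296
  3: x = 0.105, y = 0.158
  4: x = 0.815, y = 0.424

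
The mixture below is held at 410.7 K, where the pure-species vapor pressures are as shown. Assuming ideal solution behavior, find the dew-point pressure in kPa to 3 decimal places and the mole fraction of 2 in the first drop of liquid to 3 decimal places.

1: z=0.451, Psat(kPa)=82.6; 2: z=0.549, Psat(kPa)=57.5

At the dew point ψ → 1, so Σzᵢ/Kᵢ = 1 with Kᵢ = Pᵢˢᵃᵗ/P ⇒ 1/P = Σzᵢ/Pᵢˢᵃᵗ.
1/P = 0.451/82.6 + 0.549/57.5 = 0.015008 ⇒ P = 66.632 kPa
xᵢ = zᵢP/Pᵢˢᵃᵗ ⇒ x_2 = 0.549·66.632/57.5 = 0.636

Pdew = 66.632 kPa, x_2 = 0.636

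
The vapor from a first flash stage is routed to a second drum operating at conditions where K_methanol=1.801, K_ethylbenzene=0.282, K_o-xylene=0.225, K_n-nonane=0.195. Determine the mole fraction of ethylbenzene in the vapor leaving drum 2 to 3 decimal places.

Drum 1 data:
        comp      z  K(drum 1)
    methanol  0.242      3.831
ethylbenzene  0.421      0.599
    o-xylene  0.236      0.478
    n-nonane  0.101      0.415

y_ethylbenzene (drum 2) = 0.089

Drum 1:
Let ψ₁ = V/F and solve Σ zᵢ(Kᵢ−1)/(1+ψ₁(Kᵢ−1)) = 0.
g(0) = ΣzᵢKᵢ − 1 = 0.334 and g(1) = 1 − Σzᵢ/Kᵢ = -0.503, so a root lies in (0, 1).
Iterate (Newton) starting at ψ₁ = 0.5:
  ψ₁ = 0.500: g = -0.1777, g' = -0.625 → ψ₁ = 0.216
  ψ₁ = 0.216: g = 0.0341, g' = -0.956 → ψ₁ = 0.251
  ψ₁ = 0.251: g = 0.0014, g' = -0.878 → ψ₁ = 0.253
Converged at ψ₁ = 0.253.
Drum-1 compositions:
  methanol: x = 0.141, y = 0.540
  ethylbenzene: x = 0.469, y = 0.281
  o-xylene: x = 0.272, y = 0.130
  n-nonane: x = 0.119, y = 0.049
Drum-2 feed = drum-1 vapor: z₂ = (0.5402, 0.2807, 0.1300, 0.0492).
Drum 2:
Rachford–Rice: g(ψ₂) = Σ zᵢ(Kᵢ−1)/(1+ψ₂(Kᵢ−1)) = 0.
Check two-phase: ΣzᵢKᵢ = 1.091 > 1 and Σzᵢ/Kᵢ = 2.125 > 1, so g(0) = 0.091 > 0 and g(1) = -1.125 < 0.
Iterate (Newton) starting at ψ₂ = 0.5:
  ψ₂ = 0.500: g = -0.2362, g' = -0.826 → ψ₂ = 0.214
  ψ₂ = 0.214: g = -0.0374, g' = -0.613 → ψ₂ = 0.153
  ψ₂ = 0.153: g = -0.0005, g' = -0.600 → ψ₂ = 0.152
Converged at ψ₂ = 0.152.
  methanol: x = 0.481, y = 0.867
  ethylbenzene: x = 0.315, y = 0.089
  o-xylene: x = 0.147, y = 0.033
  n-nonane: x = 0.056, y = 0.011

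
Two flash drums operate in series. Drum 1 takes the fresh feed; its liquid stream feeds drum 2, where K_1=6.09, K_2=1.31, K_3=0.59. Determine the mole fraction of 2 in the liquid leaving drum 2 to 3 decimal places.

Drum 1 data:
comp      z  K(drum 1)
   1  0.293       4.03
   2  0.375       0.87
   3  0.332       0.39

Drum 1:
Let ψ₁ = V/F and solve Σ zᵢ(Kᵢ−1)/(1+ψ₁(Kᵢ−1)) = 0.
Check two-phase: ΣzᵢKᵢ = 1.637 > 1 and Σzᵢ/Kᵢ = 1.355 > 1, so g(0) = 0.637 > 0 and g(1) = -0.355 < 0.
Newton–Raphson from ψ₁ = 0.61:
  ψ₁ = 0.610: g = -0.0638, g' = -0.652 → ψ₁ = 0.512
  ψ₁ = 0.512: g = 0.0011, g' = -0.682 → ψ₁ = 0.514
Converged at ψ₁ = 0.514.
Drum-1 compositions:
  1: x = 0.115, y = 0.462
  2: x = 0.402, y = 0.350
  3: x = 0.484, y = 0.189
Drum-2 feed = drum-1 liquid: z₂ = (0.1146, 0.4018, 0.4836).
Drum 2:
Let ψ₂ = V/F and solve Σ zᵢ(Kᵢ−1)/(1+ψ₂(Kᵢ−1)) = 0.
Check two-phase: ΣzᵢKᵢ = 1.510 > 1 and Σzᵢ/Kᵢ = 1.145 > 1, so g(0) = 0.510 > 0 and g(1) = -0.145 < 0.
Iterate (Newton) starting at ψ₂ = 0.61:
  ψ₂ = 0.610: g = -0.0175, g' = -0.348 → ψ₂ = 0.560
  ψ₂ = 0.560: g = 0.0004, g' = -0.365 → ψ₂ = 0.561
Converged at ψ₂ = 0.561.
  1: x = 0.030, y = 0.181
  2: x = 0.342, y = 0.448
  3: x = 0.628, y = 0.370

x_2 (drum 2) = 0.342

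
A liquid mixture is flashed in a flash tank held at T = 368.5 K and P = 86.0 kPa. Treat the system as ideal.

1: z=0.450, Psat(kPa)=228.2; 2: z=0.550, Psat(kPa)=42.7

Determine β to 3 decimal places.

Raoult's law: Kᵢ = Pᵢˢᵃᵗ/P = Pᵢˢᵃᵗ/86.0.
  K_1 = 228.2/86.0 = 2.65349, K_2 = 42.7/86.0 = 0.49651
Iterate (Newton) starting at β = 0.5:
  β = 0.500: g = 0.0372, g' = -0.618 → β = 0.560
  β = 0.560: g = 0.0005, g' = -0.602 → β = 0.561
Converged at β = 0.561.

β = 0.561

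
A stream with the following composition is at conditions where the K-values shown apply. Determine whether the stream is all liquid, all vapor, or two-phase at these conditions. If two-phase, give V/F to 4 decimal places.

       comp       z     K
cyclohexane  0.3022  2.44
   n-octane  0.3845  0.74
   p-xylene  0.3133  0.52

ΣzᵢKᵢ = 1.1848; Σzᵢ/Kᵢ = 1.2459.
Both exceed 1, so a two-phase solution exists.
Let ψ = V/F and solve Σ zᵢ(Kᵢ−1)/(1+ψ(Kᵢ−1)) = 0.
Newton–Raphson from ψ = 0.5:
  ψ = 0.5000: g = -0.05978, g' = -0.3711 → ψ = 0.3389
  ψ = 0.3389: g = 0.00321, g' = -0.4172 → ψ = 0.3466
Converged at ψ = 0.3466.

two-phase, V/F = 0.3466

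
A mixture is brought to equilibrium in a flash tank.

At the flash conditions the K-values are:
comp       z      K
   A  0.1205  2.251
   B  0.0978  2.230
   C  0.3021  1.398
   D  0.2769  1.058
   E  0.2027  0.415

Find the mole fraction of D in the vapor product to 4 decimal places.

y_D = 0.2791

Rachford–Rice: g(β) = Σ zᵢ(Kᵢ−1)/(1+β(Kᵢ−1)) = 0.
g(0) = ΣzᵢKᵢ − 1 = 0.2888 and g(1) = 1 − Σzᵢ/Kᵢ = -0.0636, so a root lies in (0, 1).
Newton iteration, β⁰ = 0.52:
  β = 0.5200: g = 0.10949, g' = -0.3013 → β = 0.8834
  β = 0.8834: g = -0.01191, g' = -0.4007 → β = 0.8537
  β = 0.8537: g = -0.00026, g' = -0.3836 → β = 0.8530
Converged at β = 0.8530.
Compositions from xᵢ = zᵢ/(1+β(Kᵢ−1)), yᵢ = Kᵢxᵢ:
  A: x = 0.0583, y = 0.1312
  B: x = 0.0477, y = 0.1064
  C: x = 0.2255, y = 0.3153
  D: x = 0.2638, y = 0.2791
  E: x = 0.4046, y = 0.1679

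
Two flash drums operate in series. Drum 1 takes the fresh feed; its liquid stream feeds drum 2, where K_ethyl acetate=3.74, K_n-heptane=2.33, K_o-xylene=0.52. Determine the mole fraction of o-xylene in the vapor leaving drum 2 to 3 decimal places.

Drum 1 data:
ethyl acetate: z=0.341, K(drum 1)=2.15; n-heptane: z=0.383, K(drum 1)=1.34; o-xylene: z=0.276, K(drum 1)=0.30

y_o-xylene (drum 2) = 0.408

Drum 1:
Material balance + equilibrium reduce to Σ zᵢ(Kᵢ−1)/(1+ψ₁(Kᵢ−1)) = 0.
Feasibility: ΣzᵢKᵢ = 1.329, Σzᵢ/Kᵢ = 1.364 — both > 1, two phases present.
Iterate (Newton) starting at ψ₁ = 0.57:
  ψ₁ = 0.570: g = 0.0245, g' = -0.570 → ψ₁ = 0.613
  ψ₁ = 0.613: g = -0.0006, g' = -0.600 → ψ₁ = 0.612
Converged at ψ₁ = 0.612.
Drum-1 compositions:
  ethyl acetate: x = 0.200, y = 0.430
  n-heptane: x = 0.317, y = 0.425
  o-xylene: x = 0.483, y = 0.145
Drum-2 feed = drum-1 liquid: z₂ = (0.2002, 0.3170, 0.4828).
Drum 2:
Let ψ₂ = V/F and solve Σ zᵢ(Kᵢ−1)/(1+ψ₂(Kᵢ−1)) = 0.
Feasibility: ΣzᵢKᵢ = 1.738, Σzᵢ/Kᵢ = 1.118 — both > 1, two phases present.
Newton–Raphson from ψ₂ = 0.56:
  ψ₂ = 0.560: g = 0.1411, g' = -0.626 → ψ₂ = 0.785
  ψ₂ = 0.785: g = 0.0083, g' = -0.572 → ψ₂ = 0.800
Converged at ψ₂ = 0.800.
  ethyl acetate: x = 0.063, y = 0.235
  n-heptane: x = 0.154, y = 0.358
  o-xylene: x = 0.784, y = 0.408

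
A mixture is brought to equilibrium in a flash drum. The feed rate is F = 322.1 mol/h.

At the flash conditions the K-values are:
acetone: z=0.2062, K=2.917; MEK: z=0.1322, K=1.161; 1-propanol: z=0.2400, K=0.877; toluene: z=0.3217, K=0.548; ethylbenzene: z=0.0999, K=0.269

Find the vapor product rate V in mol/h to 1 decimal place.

Let β = V/F and solve Σ zᵢ(Kᵢ−1)/(1+β(Kᵢ−1)) = 0.
Check two-phase: ΣzᵢKᵢ = 1.1686 > 1 and Σzᵢ/Kᵢ = 1.4166 > 1, so g(0) = 0.1686 > 0 and g(1) = -0.4166 < 0.
Newton–Raphson from β = 0.56:
  β = 0.5600: g = -0.13987, g' = -0.4542 → β = 0.2520
  β = 0.2520: g = 0.00289, g' = -0.5155 → β = 0.2576
  β = 0.2576: g = 0.00001, g' = -0.5118 → β = 0.2577
Converged at β = 0.2577.
Then V = β·F = 0.2577·322.1 = 83.0 mol/h and L = F − V = 239.1 mol/h.

V = 83.0 mol/h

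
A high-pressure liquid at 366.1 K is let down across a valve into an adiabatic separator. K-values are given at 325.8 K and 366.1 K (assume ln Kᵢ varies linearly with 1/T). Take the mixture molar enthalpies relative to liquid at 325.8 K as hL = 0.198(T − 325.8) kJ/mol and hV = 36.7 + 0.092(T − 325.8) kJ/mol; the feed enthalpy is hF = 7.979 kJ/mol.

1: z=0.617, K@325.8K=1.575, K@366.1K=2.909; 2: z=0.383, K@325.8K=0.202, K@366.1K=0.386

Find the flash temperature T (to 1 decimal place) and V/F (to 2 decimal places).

T = 328.8 K, V/F = 0.20

Adiabatic flash: solve Rachford–Rice at each trial T, then check hF = ψ·hV(T) + (1−ψ)·hL(T).
  T = 325.8 K: K = (1.575, 0.202), RR gives ψ = 0.107, H_out = 3.930 kJ/mol
  T = 366.1 K: K = (2.909, 0.386), RR gives ψ = 0.804, H_out = 34.060 kJ/mol
  T = 346.0 K: K = (2.181, 0.285), RR gives ψ = 0.538, H_out = 22.602 kJ/mol
  T = 335.9 K: K = (1.862, 0.241), RR gives ψ = 0.369, H_out = 15.143 kJ/mol
  T = 330.9 K: K = (1.716, 0.221), RR gives ψ = 0.258, H_out = 10.321 kJ/mol
  T = 328.4 K: K = (1.646, 0.212), RR gives ψ = 0.190, H_out = 7.428 kJ/mol
  T = 329.6 K: K = (1.680, 0.216), RR gives ψ = 0.224, H_out = 8.866 kJ/mol
  T = 329.0 K: K = (1.663, 0.214), RR gives ψ = 0.207, H_out = 8.160 kJ/mol
  T = 328.7 K: K = (1.654, 0.213), RR gives ψ = 0.198, H_out = 7.797 kJ/mol
  T = 328.9 K: K = (1.660, 0.214), RR gives ψ = 0.204, H_out = 8.039 kJ/mol
  T = 328.8 K: K = (1.657, 0.213), RR gives ψ = 0.201, H_out = 7.919 kJ/mol
Continuing to bisect between 328.8 K and 328.9 K converges to T = 328.8 K, at which ψ = 0.20.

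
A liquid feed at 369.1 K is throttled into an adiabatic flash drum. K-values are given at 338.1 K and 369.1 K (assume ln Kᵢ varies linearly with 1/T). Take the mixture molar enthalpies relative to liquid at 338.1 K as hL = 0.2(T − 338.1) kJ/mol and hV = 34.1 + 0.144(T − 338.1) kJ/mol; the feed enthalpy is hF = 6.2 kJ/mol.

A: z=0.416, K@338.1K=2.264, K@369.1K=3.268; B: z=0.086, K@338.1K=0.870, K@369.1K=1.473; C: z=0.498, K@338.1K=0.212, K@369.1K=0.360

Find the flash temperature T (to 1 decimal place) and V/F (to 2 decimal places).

Adiabatic flash: solve Rachford–Rice at each trial T, then check hF = ψ·hV(T) + (1−ψ)·hL(T).
  T = 338.1 K: K = (2.264, 0.870, 0.212), RR gives ψ = 0.133, H_out = 4.551 kJ/mol
  T = 369.1 K: K = (3.268, 1.473, 0.360), RR gives ψ = 0.507, H_out = 22.603 kJ/mol
  T = 353.6 K: K = (2.742, 1.145, 0.279), RR gives ψ = 0.331, H_out = 14.113 kJ/mol
  T = 345.9 K: K = (2.498, 1.002, 0.244), RR gives ψ = 0.239, H_out = 9.603 kJ/mol
  T = 342.0 K: K = (2.380, 0.934, 0.228), RR gives ψ = 0.188, H_out = 7.156 kJ/mol
  T = 340.1 K: K = (2.323, 0.903, 0.220), RR gives ψ = 0.162, H_out = 5.909 kJ/mol
Linear interpolation between T = 340.1 (H_out = 5.909) and T = 342.0 (H_out = 7.156) on hF = 6.2 gives T ≈ 340.5 K, at which ψ = 0.17.

T = 340.5 K, V/F = 0.17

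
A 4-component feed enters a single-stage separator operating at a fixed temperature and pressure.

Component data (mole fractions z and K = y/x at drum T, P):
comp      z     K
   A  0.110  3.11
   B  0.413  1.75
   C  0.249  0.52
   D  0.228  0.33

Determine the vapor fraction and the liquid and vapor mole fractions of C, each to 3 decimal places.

ψ = 0.413, x_C = 0.311, y_C = 0.162

Rachford–Rice: g(ψ) = Σ zᵢ(Kᵢ−1)/(1+ψ(Kᵢ−1)) = 0.
Feasibility: ΣzᵢKᵢ = 1.270, Σzᵢ/Kᵢ = 1.441 — both > 1, two phases present.
Newton–Raphson from ψ = 0.36:
  ψ = 0.360: g = 0.0300, g' = -0.564 → ψ = 0.413
Converged at ψ = 0.413.
Compositions from xᵢ = zᵢ/(1+ψ(Kᵢ−1)), yᵢ = Kᵢxᵢ:
  A: x = 0.059, y = 0.183
  B: x = 0.315, y = 0.552
  C: x = 0.311, y = 0.162
  D: x = 0.315, y = 0.104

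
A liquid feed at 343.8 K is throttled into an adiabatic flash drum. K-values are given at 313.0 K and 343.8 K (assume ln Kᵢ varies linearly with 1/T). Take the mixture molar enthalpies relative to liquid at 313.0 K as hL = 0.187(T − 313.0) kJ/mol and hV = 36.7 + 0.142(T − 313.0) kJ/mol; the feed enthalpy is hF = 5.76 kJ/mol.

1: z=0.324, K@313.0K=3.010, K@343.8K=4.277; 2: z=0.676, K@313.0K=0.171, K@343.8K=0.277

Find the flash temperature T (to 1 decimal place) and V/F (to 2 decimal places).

Adiabatic flash: solve Rachford–Rice at each trial T, then check hF = ψ·hV(T) + (1−ψ)·hL(T).
  T = 313.0 K: K = (3.010, 0.171), RR gives ψ = 0.055, H_out = 2.001 kJ/mol
  T = 343.8 K: K = (4.277, 0.277), RR gives ψ = 0.242, H_out = 14.300 kJ/mol
  T = 328.4 K: K = (3.618, 0.220), RR gives ψ = 0.157, H_out = 8.540 kJ/mol
  T = 320.7 K: K = (3.307, 0.195), RR gives ψ = 0.109, H_out = 5.413 kJ/mol
  T = 324.5 K: K = (3.459, 0.207), RR gives ψ = 0.134, H_out = 6.985 kJ/mol
  T = 322.6 K: K = (3.383, 0.201), RR gives ψ = 0.122, H_out = 6.207 kJ/mol
Linear interpolation between T = 320.7 (H_out = 5.413) and T = 322.6 (H_out = 6.207) on hF = 5.76 gives T ≈ 321.5 K, at which ψ = 0.11.

T = 321.5 K, V/F = 0.11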